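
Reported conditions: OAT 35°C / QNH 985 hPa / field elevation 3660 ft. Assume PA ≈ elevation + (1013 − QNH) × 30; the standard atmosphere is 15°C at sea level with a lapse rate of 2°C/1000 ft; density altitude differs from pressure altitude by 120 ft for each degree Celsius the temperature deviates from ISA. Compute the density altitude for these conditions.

Pressure altitude = 3660 + (1013 − 985) × 30 = 3660 + (+840) = 4500 ft.
ISA temperature at 4500 ft = 15 − 2 × (4500/1000) = 6°C.
ISA deviation = 35 − 6 = +29°C.
Density altitude = 4500 + 120 × (29) = 7980 ft.

7980 ft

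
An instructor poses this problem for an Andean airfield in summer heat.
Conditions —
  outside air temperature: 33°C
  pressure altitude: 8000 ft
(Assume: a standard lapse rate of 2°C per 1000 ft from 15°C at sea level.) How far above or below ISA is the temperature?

ISA+34°C

ISA temperature at 8000 ft = 15 − 2 × (8000/1000) = -1°C.
Deviation = OAT − ISA = 33 − (-1) = +34°C.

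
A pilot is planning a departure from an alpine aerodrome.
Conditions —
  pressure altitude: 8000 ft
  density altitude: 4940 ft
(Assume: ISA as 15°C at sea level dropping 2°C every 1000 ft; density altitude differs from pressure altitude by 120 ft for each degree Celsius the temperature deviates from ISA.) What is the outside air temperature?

-26.5°C

Density altitude − pressure altitude = 4940 − 8000 = -3060 ft.
At 120 ft/°C that is an ISA deviation of -3060/120 = -25.5°C.
ISA temperature at 8000 ft = 15 − 2 × (8000/1000) = -1°C.
OAT = ISA + deviation = -1 + (-25.5) = -26.5°C.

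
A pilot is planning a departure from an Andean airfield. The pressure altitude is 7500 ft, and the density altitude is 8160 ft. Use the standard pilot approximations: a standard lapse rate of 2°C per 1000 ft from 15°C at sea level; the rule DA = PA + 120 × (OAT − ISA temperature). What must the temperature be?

5.5°C

Density altitude − pressure altitude = 8160 − 7500 = +660 ft.
At 120 ft/°C that is an ISA deviation of 660/120 = +5.5°C.
ISA temperature at 7500 ft = 15 − 2 × (7500/1000) = 0°C.
OAT = ISA + deviation = 0 + (+5.5) = 5.5°C.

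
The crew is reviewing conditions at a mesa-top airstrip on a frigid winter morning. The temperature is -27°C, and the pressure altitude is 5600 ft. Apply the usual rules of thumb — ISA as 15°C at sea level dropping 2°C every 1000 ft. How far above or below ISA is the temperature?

ISA temperature at 5600 ft = 15 − 2 × (5600/1000) = 3.8°C.
Deviation = OAT − ISA = -27 − 3.8 = -30.8°C.

ISA-30.8°C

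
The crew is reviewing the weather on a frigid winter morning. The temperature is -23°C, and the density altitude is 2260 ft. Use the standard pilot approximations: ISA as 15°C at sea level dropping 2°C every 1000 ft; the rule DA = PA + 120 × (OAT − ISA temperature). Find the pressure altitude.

5500 ft

DA = PA + 120 × (OAT − (15 − 2·PA/1000)) = PA + 120·OAT − 1800 + 0.24·PA = 1.24·PA + 120·OAT − 1800.
So 1.24·PA = 2260 − 120 × (-23) + 1800 = 6820.
PA = 6820 / 1.24 = 5500 ft.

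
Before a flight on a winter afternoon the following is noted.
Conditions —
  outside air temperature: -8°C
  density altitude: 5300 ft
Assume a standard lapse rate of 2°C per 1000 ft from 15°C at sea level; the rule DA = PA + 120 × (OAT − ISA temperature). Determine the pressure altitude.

6500 ft

DA = PA + 120 × (OAT − (15 − 2·PA/1000)) = PA + 120·OAT − 1800 + 0.24·PA = 1.24·PA + 120·OAT − 1800.
So 1.24·PA = 5300 − 120 × (-8) + 1800 = 8060.
PA = 8060 / 1.24 = 6500 ft.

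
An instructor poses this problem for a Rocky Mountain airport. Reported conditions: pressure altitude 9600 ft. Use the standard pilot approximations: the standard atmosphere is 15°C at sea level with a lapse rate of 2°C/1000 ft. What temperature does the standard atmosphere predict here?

ISA temperature = 15 − 2 × (9600/1000) = 15 − 19.2 = -4.2°C.

-4.2°C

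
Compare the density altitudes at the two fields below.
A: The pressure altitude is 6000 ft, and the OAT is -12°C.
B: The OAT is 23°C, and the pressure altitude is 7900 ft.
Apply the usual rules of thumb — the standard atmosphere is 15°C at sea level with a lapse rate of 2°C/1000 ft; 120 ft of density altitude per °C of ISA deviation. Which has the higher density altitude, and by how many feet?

A: ISA temp = 3°C, deviation -15°C, DA = 6000 + 120 × (-15) = 4200 ft.
B: ISA temp = -0.8°C, deviation +23.8°C, DA = 7900 + 120 × 23.8 = 10756 ft.
B is higher by 10756 − 4200 = 6556 ft.

B by 6556 ft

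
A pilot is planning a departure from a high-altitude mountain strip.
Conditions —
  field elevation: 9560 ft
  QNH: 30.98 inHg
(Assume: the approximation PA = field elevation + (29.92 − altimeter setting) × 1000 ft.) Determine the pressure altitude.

8500 ft

Pressure correction = (29.92 − 30.98) × 1000 = -1060 ft.
Pressure altitude = 9560 + (-1060) = 8500 ft.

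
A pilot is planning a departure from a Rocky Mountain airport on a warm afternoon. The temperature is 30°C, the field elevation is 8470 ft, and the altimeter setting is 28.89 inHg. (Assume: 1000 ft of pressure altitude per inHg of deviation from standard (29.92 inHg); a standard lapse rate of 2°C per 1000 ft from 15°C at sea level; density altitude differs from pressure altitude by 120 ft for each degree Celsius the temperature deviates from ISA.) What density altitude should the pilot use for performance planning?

13580 ft

Pressure altitude = 8470 + (29.92 − 28.89) × 1000 = 8470 + (+1030) = 9500 ft.
ISA temperature at 9500 ft = 15 − 2 × (9500/1000) = -4°C.
ISA deviation = 30 − (-4) = +34°C.
Density altitude = 9500 + 120 × (34) = 13580 ft.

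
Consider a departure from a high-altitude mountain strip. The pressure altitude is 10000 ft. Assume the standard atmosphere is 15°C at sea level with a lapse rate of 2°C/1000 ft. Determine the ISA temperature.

ISA temperature = 15 − 2 × (10000/1000) = 15 − 20 = -5°C.

-5°C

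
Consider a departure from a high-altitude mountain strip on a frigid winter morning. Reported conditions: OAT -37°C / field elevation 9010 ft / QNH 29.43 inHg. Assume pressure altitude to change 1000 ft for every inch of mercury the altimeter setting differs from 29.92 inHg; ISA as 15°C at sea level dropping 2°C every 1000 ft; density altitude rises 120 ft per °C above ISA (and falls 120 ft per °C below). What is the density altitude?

Pressure altitude = 9010 + (29.92 − 29.43) × 1000 = 9010 + (+490) = 9500 ft.
ISA temperature at 9500 ft = 15 − 2 × (9500/1000) = -4°C.
ISA deviation = -37 − (-4) = -33°C.
Density altitude = 9500 + 120 × (-33) = 5540 ft.

5540 ft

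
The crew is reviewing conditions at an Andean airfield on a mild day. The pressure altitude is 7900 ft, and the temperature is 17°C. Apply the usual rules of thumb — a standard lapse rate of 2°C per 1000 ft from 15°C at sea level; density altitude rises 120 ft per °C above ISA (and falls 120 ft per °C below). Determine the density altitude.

10036 ft

ISA temperature at 7900 ft = 15 − 2 × (7900/1000) = -0.8°C.
ISA deviation = 17 − (-0.8) = +17.8°C.
Density altitude = 7900 + 120 × (17.8) = 7900 + (+2136) = 10036 ft.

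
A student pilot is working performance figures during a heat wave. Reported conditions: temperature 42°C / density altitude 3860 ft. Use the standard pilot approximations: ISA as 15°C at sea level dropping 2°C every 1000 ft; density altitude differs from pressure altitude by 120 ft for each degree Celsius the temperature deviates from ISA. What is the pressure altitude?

DA = PA + 120 × (OAT − (15 − 2·PA/1000)) = PA + 120·OAT − 1800 + 0.24·PA = 1.24·PA + 120·OAT − 1800.
So 1.24·PA = 3860 − 120 × 42 + 1800 = 620.
PA = 620 / 1.24 = 500 ft.

500 ft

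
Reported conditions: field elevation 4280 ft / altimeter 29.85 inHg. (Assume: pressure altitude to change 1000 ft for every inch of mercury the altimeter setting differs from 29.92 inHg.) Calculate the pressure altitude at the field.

4350 ft

Pressure correction = (29.92 − 29.85) × 1000 = +70 ft.
Pressure altitude = 4280 + (+70) = 4350 ft.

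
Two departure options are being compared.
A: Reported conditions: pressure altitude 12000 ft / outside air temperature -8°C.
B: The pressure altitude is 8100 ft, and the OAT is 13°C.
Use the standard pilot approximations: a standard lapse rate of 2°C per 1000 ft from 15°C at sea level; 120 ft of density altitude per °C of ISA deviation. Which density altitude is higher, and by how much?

A by 2316 ft

A: ISA temp = -9°C, deviation +1°C, DA = 12000 + 120 × 1 = 12120 ft.
B: ISA temp = -1.2°C, deviation +14.2°C, DA = 8100 + 120 × 14.2 = 9804 ft.
A is higher by 12120 − 9804 = 2316 ft.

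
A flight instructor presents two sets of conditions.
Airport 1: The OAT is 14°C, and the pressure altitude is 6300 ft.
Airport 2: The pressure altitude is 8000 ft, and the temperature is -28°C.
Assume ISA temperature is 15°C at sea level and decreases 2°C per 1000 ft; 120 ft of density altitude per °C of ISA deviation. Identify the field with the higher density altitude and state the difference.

Airport 1: ISA temp = 2.4°C, deviation +11.6°C, DA = 6300 + 120 × 11.6 = 7692 ft.
Airport 2: ISA temp = -1°C, deviation -27°C, DA = 8000 + 120 × (-27) = 4760 ft.
Airport 1 is higher by 7692 − 4760 = 2932 ft.

Airport 1 by 2932 ft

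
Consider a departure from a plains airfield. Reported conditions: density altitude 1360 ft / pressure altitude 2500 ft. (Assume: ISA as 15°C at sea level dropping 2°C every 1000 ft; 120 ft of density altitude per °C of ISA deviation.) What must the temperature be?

0.5°C

Density altitude − pressure altitude = 1360 − 2500 = -1140 ft.
At 120 ft/°C that is an ISA deviation of -1140/120 = -9.5°C.
ISA temperature at 2500 ft = 15 − 2 × (2500/1000) = 10°C.
OAT = ISA + deviation = 10 + (-9.5) = 0.5°C.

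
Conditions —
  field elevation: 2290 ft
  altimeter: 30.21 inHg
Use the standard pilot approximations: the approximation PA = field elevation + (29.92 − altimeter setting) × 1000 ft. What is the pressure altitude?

2000 ft

Pressure correction = (29.92 − 30.21) × 1000 = -290 ft.
Pressure altitude = 2290 + (-290) = 2000 ft.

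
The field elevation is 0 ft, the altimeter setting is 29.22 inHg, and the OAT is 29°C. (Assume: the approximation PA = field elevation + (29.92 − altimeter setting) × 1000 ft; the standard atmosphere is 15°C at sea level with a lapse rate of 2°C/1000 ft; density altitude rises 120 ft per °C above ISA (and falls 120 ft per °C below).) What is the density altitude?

2548 ft

Pressure altitude = 0 + (29.92 − 29.22) × 1000 = 0 + (+700) = 700 ft.
ISA temperature at 700 ft = 15 − 2 × (700/1000) = 13.6°C.
ISA deviation = 29 − 13.6 = +15.4°C.
Density altitude = 700 + 120 × (15.4) = 2548 ft.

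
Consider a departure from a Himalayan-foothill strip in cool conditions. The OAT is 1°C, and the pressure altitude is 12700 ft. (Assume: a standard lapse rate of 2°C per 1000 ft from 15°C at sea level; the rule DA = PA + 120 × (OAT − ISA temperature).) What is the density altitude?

ISA temperature at 12700 ft = 15 − 2 × (12700/1000) = -10.4°C.
ISA deviation = 1 − (-10.4) = +11.4°C.
Density altitude = 12700 + 120 × (11.4) = 12700 + (+1368) = 14068 ft.

14068 ft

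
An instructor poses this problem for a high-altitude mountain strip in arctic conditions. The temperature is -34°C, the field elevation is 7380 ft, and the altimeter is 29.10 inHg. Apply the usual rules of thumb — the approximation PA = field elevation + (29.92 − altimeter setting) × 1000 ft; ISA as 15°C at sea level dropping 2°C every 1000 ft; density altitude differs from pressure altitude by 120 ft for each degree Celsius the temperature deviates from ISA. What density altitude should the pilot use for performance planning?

4288 ft

Pressure altitude = 7380 + (29.92 − 29.10) × 1000 = 7380 + (+820) = 8200 ft.
ISA temperature at 8200 ft = 15 − 2 × (8200/1000) = -1.4°C.
ISA deviation = -34 − (-1.4) = -32.6°C.
Density altitude = 8200 + 120 × (-32.6) = 4288 ft.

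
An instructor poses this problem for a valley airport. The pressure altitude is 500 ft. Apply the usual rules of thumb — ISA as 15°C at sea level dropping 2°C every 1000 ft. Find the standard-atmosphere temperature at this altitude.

ISA temperature = 15 − 2 × (500/1000) = 15 − 1 = 14°C.

14°C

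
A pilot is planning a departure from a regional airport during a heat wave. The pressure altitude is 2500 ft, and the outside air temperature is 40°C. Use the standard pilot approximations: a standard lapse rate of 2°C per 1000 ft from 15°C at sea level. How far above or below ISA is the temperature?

ISA+30°C

ISA temperature at 2500 ft = 15 − 2 × (2500/1000) = 10°C.
Deviation = OAT − ISA = 40 − 10 = +30°C.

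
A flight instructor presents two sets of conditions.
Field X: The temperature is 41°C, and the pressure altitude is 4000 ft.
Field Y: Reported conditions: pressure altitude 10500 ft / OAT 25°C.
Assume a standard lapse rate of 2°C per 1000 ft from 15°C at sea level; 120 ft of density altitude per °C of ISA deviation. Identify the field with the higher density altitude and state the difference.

Field Y by 6140 ft

Field X: ISA temp = 7°C, deviation +34°C, DA = 4000 + 120 × 34 = 8080 ft.
Field Y: ISA temp = -6°C, deviation +31°C, DA = 10500 + 120 × 31 = 14220 ft.
Field Y is higher by 14220 − 8080 = 6140 ft.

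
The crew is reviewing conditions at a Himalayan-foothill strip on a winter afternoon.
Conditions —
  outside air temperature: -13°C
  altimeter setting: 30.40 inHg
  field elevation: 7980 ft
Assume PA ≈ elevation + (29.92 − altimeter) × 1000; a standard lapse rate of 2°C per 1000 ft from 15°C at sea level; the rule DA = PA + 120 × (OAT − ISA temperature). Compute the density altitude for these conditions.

5940 ft

Pressure altitude = 7980 + (29.92 − 30.40) × 1000 = 7980 + (-480) = 7500 ft.
ISA temperature at 7500 ft = 15 − 2 × (7500/1000) = 0°C.
ISA deviation = -13 − 0 = -13°C.
Density altitude = 7500 + 120 × (-13) = 5940 ft.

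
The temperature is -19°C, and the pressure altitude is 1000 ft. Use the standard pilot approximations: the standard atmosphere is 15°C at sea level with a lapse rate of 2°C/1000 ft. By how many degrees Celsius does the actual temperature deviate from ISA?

ISA-32°C

ISA temperature at 1000 ft = 15 − 2 × (1000/1000) = 13°C.
Deviation = OAT − ISA = -19 − 13 = -32°C.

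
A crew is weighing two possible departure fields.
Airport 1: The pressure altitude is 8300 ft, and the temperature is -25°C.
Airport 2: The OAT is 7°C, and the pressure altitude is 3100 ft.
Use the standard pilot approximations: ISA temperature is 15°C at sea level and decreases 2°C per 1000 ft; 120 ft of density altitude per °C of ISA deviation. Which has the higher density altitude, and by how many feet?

Airport 1 by 2608 ft

Airport 1: ISA temp = -1.6°C, deviation -23.4°C, DA = 8300 + 120 × (-23.4) = 5492 ft.
Airport 2: ISA temp = 8.8°C, deviation -1.8°C, DA = 3100 + 120 × (-1.8) = 2884 ft.
Airport 1 is higher by 5492 − 2884 = 2608 ft.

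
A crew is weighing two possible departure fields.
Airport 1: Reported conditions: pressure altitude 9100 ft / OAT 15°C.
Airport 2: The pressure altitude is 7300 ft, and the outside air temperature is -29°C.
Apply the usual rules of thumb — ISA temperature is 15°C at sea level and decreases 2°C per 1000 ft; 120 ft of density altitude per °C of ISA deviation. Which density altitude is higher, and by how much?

Airport 1 by 7512 ft

Airport 1: ISA temp = -3.2°C, deviation +18.2°C, DA = 9100 + 120 × 18.2 = 11284 ft.
Airport 2: ISA temp = 0.4°C, deviation -29.4°C, DA = 7300 + 120 × (-29.4) = 3772 ft.
Airport 1 is higher by 11284 − 3772 = 7512 ft.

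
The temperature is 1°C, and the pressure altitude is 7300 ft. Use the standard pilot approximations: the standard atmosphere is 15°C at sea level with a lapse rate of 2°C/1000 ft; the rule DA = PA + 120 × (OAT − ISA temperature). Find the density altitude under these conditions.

ISA temperature at 7300 ft = 15 − 2 × (7300/1000) = 0.4°C.
ISA deviation = 1 − 0.4 = +0.6°C.
Density altitude = 7300 + 120 × (0.6) = 7300 + (+72) = 7372 ft.

7372 ft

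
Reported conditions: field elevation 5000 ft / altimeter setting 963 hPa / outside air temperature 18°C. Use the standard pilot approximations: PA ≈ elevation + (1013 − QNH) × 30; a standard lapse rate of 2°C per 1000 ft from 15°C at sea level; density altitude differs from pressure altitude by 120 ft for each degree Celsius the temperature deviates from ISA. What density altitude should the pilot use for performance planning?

8420 ft

Pressure altitude = 5000 + (1013 − 963) × 30 = 5000 + (+1500) = 6500 ft.
ISA temperature at 6500 ft = 15 − 2 × (6500/1000) = 2°C.
ISA deviation = 18 − 2 = +16°C.
Density altitude = 6500 + 120 × (16) = 8420 ft.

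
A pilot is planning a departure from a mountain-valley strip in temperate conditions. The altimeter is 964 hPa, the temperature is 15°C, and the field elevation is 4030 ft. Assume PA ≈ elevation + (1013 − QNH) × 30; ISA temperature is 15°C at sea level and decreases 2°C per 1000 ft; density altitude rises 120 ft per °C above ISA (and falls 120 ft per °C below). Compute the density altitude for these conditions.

6820 ft

Pressure altitude = 4030 + (1013 − 964) × 30 = 4030 + (+1470) = 5500 ft.
ISA temperature at 5500 ft = 15 − 2 × (5500/1000) = 4°C.
ISA deviation = 15 − 4 = +11°C.
Density altitude = 5500 + 120 × (11) = 6820 ft.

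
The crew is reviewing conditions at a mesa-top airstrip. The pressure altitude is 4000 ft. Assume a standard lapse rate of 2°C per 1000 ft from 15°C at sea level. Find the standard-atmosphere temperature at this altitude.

7°C

ISA temperature = 15 − 2 × (4000/1000) = 15 − 8 = 7°C.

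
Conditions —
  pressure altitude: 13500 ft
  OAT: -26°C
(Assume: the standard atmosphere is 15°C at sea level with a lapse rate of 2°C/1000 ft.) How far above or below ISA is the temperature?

ISA temperature at 13500 ft = 15 − 2 × (13500/1000) = -12°C.
Deviation = OAT − ISA = -26 − (-12) = -14°C.

ISA-14°C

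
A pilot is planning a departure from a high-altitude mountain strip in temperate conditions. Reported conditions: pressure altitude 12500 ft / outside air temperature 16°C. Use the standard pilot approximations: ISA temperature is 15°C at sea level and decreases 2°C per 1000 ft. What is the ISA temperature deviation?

ISA temperature at 12500 ft = 15 − 2 × (12500/1000) = -10°C.
Deviation = OAT − ISA = 16 − (-10) = +26°C.

ISA+26°C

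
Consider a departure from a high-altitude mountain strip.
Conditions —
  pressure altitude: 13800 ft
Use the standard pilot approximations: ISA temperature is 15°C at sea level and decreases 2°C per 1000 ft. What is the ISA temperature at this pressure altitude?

-12.6°C

ISA temperature = 15 − 2 × (13800/1000) = 15 − 27.6 = -12.6°C.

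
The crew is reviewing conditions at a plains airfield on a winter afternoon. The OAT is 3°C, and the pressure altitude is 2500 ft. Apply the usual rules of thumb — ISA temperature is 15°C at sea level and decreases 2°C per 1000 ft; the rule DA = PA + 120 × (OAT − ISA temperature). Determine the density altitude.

1660 ft

ISA temperature at 2500 ft = 15 − 2 × (2500/1000) = 10°C.
ISA deviation = 3 − 10 = -7°C.
Density altitude = 2500 + 120 × (-7) = 2500 + (-840) = 1660 ft.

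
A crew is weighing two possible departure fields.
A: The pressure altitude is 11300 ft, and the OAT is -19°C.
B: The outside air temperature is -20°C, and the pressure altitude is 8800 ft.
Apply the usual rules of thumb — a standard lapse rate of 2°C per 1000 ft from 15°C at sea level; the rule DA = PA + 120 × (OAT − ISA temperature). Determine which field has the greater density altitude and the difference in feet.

A: ISA temp = -7.6°C, deviation -11.4°C, DA = 11300 + 120 × (-11.4) = 9932 ft.
B: ISA temp = -2.6°C, deviation -17.4°C, DA = 8800 + 120 × (-17.4) = 6712 ft.
A is higher by 9932 − 6712 = 3220 ft.

A by 3220 ft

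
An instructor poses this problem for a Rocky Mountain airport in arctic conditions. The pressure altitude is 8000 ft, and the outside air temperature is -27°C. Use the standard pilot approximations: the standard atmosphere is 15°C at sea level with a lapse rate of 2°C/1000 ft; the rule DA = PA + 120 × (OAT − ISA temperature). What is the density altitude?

ISA temperature at 8000 ft = 15 − 2 × (8000/1000) = -1°C.
ISA deviation = -27 − (-1) = -26°C.
Density altitude = 8000 + 120 × (-26) = 8000 + (-3120) = 4880 ft.

4880 ft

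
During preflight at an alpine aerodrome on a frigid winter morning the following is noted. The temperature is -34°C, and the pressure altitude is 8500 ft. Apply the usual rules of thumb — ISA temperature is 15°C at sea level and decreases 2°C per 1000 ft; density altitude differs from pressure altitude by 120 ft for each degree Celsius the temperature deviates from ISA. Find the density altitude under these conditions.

ISA temperature at 8500 ft = 15 − 2 × (8500/1000) = -2°C.
ISA deviation = -34 − (-2) = -32°C.
Density altitude = 8500 + 120 × (-32) = 8500 + (-3840) = 4660 ft.

4660 ft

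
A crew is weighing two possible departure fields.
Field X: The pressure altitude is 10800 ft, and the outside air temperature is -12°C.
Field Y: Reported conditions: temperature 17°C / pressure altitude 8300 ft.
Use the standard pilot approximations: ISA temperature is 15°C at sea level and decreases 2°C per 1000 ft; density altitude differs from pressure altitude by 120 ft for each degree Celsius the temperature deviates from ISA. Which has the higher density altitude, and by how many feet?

Field Y by 380 ft

Field X: ISA temp = -6.6°C, deviation -5.4°C, DA = 10800 + 120 × (-5.4) = 10152 ft.
Field Y: ISA temp = -1.6°C, deviation +18.6°C, DA = 8300 + 120 × 18.6 = 10532 ft.
Field Y is higher by 10532 − 10152 = 380 ft.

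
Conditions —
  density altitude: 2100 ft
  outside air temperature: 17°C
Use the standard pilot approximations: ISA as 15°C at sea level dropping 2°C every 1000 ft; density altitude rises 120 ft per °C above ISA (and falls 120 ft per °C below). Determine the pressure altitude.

1500 ft

DA = PA + 120 × (OAT − (15 − 2·PA/1000)) = PA + 120·OAT − 1800 + 0.24·PA = 1.24·PA + 120·OAT − 1800.
So 1.24·PA = 2100 − 120 × 17 + 1800 = 1860.
PA = 1860 / 1.24 = 1500 ft.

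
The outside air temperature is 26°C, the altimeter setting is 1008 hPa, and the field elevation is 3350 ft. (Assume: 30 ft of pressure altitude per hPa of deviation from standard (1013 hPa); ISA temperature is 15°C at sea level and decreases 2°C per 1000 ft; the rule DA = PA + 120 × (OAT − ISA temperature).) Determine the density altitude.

Pressure altitude = 3350 + (1013 − 1008) × 30 = 3350 + (+150) = 3500 ft.
ISA temperature at 3500 ft = 15 − 2 × (3500/1000) = 8°C.
ISA deviation = 26 − 8 = +18°C.
Density altitude = 3500 + 120 × (18) = 5660 ft.

5660 ft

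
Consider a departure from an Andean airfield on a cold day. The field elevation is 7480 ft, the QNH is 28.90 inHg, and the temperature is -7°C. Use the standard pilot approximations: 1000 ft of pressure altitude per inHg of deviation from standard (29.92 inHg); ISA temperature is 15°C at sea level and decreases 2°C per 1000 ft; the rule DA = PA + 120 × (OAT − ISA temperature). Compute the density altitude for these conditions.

Pressure altitude = 7480 + (29.92 − 28.90) × 1000 = 7480 + (+1020) = 8500 ft.
ISA temperature at 8500 ft = 15 − 2 × (8500/1000) = -2°C.
ISA deviation = -7 − (-2) = -5°C.
Density altitude = 8500 + 120 × (-5) = 7900 ft.

7900 ft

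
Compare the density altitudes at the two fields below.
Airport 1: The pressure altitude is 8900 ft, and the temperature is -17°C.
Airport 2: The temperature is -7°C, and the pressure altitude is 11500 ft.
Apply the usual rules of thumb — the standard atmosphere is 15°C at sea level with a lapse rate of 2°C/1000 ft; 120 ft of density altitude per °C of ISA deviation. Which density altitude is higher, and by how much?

Airport 2 by 4424 ft

Airport 1: ISA temp = -2.8°C, deviation -14.2°C, DA = 8900 + 120 × (-14.2) = 7196 ft.
Airport 2: ISA temp = -8°C, deviation +1°C, DA = 11500 + 120 × 1 = 11620 ft.
Airport 2 is higher by 11620 − 7196 = 4424 ft.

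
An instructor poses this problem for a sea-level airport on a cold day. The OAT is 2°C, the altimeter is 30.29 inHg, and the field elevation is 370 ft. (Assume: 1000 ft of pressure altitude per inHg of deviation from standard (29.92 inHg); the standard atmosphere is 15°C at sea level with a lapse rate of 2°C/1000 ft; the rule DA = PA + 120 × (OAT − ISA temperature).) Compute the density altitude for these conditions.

Pressure altitude = 370 + (29.92 − 30.29) × 1000 = 370 + (-370) = 0 ft.
ISA temperature at 0 ft = 15 − 2 × (0/1000) = 15°C.
ISA deviation = 2 − 15 = -13°C.
Density altitude = 0 + 120 × (-13) = -1560 ft.

-1560 ft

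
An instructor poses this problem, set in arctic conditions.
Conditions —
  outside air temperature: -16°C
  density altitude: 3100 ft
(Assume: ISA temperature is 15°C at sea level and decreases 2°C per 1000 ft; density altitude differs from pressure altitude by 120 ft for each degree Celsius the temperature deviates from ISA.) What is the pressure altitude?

5500 ft

DA = PA + 120 × (OAT − (15 − 2·PA/1000)) = PA + 120·OAT − 1800 + 0.24·PA = 1.24·PA + 120·OAT − 1800.
So 1.24·PA = 3100 − 120 × (-16) + 1800 = 6820.
PA = 6820 / 1.24 = 5500 ft.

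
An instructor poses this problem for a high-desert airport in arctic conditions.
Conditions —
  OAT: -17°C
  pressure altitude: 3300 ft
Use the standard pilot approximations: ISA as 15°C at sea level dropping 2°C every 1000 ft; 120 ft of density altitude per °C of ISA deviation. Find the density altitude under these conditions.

252 ft

ISA temperature at 3300 ft = 15 − 2 × (3300/1000) = 8.4°C.
ISA deviation = -17 − 8.4 = -25.4°C.
Density altitude = 3300 + 120 × (-25.4) = 3300 + (-3048) = 252 ft.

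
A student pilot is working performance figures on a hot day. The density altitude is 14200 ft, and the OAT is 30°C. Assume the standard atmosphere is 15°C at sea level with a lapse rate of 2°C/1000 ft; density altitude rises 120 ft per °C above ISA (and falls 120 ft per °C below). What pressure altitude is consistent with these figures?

10000 ft

DA = PA + 120 × (OAT − (15 − 2·PA/1000)) = PA + 120·OAT − 1800 + 0.24·PA = 1.24·PA + 120·OAT − 1800.
So 1.24·PA = 14200 − 120 × 30 + 1800 = 12400.
PA = 12400 / 1.24 = 10000 ft.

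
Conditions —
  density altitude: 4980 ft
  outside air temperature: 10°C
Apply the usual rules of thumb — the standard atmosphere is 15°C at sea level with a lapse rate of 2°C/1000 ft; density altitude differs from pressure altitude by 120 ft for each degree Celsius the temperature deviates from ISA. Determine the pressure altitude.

4500 ft

DA = PA + 120 × (OAT − (15 − 2·PA/1000)) = PA + 120·OAT − 1800 + 0.24·PA = 1.24·PA + 120·OAT − 1800.
So 1.24·PA = 4980 − 120 × 10 + 1800 = 5580.
PA = 5580 / 1.24 = 4500 ft.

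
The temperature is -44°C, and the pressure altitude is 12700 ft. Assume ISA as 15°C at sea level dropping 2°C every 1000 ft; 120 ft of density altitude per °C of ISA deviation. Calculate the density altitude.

8668 ft

ISA temperature at 12700 ft = 15 − 2 × (12700/1000) = -10.4°C.
ISA deviation = -44 − (-10.4) = -33.6°C.
Density altitude = 12700 + 120 × (-33.6) = 12700 + (-4032) = 8668 ft.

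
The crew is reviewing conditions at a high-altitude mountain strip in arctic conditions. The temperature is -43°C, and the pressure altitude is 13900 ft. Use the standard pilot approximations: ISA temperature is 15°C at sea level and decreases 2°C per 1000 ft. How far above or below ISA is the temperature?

ISA temperature at 13900 ft = 15 − 2 × (13900/1000) = -12.8°C.
Deviation = OAT − ISA = -43 − (-12.8) = -30.2°C.

ISA-30.2°C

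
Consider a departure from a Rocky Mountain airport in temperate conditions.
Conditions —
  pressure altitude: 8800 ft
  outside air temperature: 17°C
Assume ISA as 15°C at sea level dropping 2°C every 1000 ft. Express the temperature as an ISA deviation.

ISA temperature at 8800 ft = 15 − 2 × (8800/1000) = -2.6°C.
Deviation = OAT − ISA = 17 − (-2.6) = +19.6°C.

ISA+19.6°C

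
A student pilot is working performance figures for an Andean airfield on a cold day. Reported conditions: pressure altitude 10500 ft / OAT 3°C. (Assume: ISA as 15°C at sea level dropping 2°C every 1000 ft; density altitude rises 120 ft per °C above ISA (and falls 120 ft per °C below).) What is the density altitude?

11580 ft

ISA temperature at 10500 ft = 15 − 2 × (10500/1000) = -6°C.
ISA deviation = 3 − (-6) = +9°C.
Density altitude = 10500 + 120 × (9) = 10500 + (+1080) = 11580 ft.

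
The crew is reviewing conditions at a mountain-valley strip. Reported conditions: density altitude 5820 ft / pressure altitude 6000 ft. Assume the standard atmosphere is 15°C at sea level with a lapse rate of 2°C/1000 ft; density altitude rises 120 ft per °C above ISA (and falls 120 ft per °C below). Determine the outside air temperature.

1.5°C

Density altitude − pressure altitude = 5820 − 6000 = -180 ft.
At 120 ft/°C that is an ISA deviation of -180/120 = -1.5°C.
ISA temperature at 6000 ft = 15 − 2 × (6000/1000) = 3°C.
OAT = ISA + deviation = 3 + (-1.5) = 1.5°C.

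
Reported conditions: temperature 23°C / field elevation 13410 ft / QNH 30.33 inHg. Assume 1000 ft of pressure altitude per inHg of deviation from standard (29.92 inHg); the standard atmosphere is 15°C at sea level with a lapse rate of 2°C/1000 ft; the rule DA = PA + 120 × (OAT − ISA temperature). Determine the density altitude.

Pressure altitude = 13410 + (29.92 − 30.33) × 1000 = 13410 + (-410) = 13000 ft.
ISA temperature at 13000 ft = 15 − 2 × (13000/1000) = -11°C.
ISA deviation = 23 − (-11) = +34°C.
Density altitude = 13000 + 120 × (34) = 17080 ft.

17080 ft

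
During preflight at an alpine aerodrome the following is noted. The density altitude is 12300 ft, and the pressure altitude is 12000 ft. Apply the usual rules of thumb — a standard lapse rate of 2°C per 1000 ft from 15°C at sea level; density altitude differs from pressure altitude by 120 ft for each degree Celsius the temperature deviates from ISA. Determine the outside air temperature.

Density altitude − pressure altitude = 12300 − 12000 = +300 ft.
At 120 ft/°C that is an ISA deviation of 300/120 = +2.5°C.
ISA temperature at 12000 ft = 15 − 2 × (12000/1000) = -9°C.
OAT = ISA + deviation = -9 + (+2.5) = -6.5°C.

-6.5°C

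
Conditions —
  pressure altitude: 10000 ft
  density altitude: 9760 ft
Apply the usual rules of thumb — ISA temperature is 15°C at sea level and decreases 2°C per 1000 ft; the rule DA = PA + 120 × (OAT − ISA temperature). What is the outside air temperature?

Density altitude − pressure altitude = 9760 − 10000 = -240 ft.
At 120 ft/°C that is an ISA deviation of -240/120 = -2°C.
ISA temperature at 10000 ft = 15 − 2 × (10000/1000) = -5°C.
OAT = ISA + deviation = -5 + (-2) = -7°C.

-7°C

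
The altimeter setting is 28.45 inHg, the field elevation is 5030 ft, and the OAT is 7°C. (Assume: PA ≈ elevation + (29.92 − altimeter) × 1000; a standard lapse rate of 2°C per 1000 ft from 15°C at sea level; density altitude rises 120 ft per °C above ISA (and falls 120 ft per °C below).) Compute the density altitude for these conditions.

7100 ft

Pressure altitude = 5030 + (29.92 − 28.45) × 1000 = 5030 + (+1470) = 6500 ft.
ISA temperature at 6500 ft = 15 − 2 × (6500/1000) = 2°C.
ISA deviation = 7 − 2 = +5°C.
Density altitude = 6500 + 120 × (5) = 7100 ft.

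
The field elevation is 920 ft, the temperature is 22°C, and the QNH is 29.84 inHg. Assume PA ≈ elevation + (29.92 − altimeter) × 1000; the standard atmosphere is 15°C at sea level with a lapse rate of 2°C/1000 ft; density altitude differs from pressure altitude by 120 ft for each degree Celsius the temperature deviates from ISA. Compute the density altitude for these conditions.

2080 ft

Pressure altitude = 920 + (29.92 − 29.84) × 1000 = 920 + (+80) = 1000 ft.
ISA temperature at 1000 ft = 15 − 2 × (1000/1000) = 13°C.
ISA deviation = 22 − 13 = +9°C.
Density altitude = 1000 + 120 × (9) = 2080 ft.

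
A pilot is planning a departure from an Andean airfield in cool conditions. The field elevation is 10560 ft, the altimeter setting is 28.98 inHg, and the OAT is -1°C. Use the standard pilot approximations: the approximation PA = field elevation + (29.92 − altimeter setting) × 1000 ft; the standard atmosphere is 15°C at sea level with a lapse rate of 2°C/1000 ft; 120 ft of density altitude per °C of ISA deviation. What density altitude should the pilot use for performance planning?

Pressure altitude = 10560 + (29.92 − 28.98) × 1000 = 10560 + (+940) = 11500 ft.
ISA temperature at 11500 ft = 15 − 2 × (11500/1000) = -8°C.
ISA deviation = -1 − (-8) = +7°C.
Density altitude = 11500 + 120 × (7) = 12340 ft.

12340 ft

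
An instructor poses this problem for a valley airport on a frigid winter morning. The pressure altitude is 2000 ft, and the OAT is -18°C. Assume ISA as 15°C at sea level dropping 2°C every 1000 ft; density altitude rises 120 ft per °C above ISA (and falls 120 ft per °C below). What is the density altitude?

-1480 ft

ISA temperature at 2000 ft = 15 − 2 × (2000/1000) = 11°C.
ISA deviation = -18 − 11 = -29°C.
Density altitude = 2000 + 120 × (-29) = 2000 + (-3480) = -1480 ft.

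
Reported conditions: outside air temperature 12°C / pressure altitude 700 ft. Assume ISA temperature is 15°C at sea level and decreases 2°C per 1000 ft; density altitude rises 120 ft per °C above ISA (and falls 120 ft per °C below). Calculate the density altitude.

ISA temperature at 700 ft = 15 − 2 × (700/1000) = 13.6°C.
ISA deviation = 12 − 13.6 = -1.6°C.
Density altitude = 700 + 120 × (-1.6) = 700 + (-192) = 508 ft.

508 ft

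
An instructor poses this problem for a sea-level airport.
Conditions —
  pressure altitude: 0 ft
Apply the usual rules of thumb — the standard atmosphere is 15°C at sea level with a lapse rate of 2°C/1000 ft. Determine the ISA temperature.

ISA temperature = 15 − 2 × (0/1000) = 15 − 0 = 15°C.

15°C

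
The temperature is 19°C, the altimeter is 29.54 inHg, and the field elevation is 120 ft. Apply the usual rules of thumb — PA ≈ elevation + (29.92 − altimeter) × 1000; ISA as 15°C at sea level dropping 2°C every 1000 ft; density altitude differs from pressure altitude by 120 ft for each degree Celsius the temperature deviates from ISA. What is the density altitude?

Pressure altitude = 120 + (29.92 − 29.54) × 1000 = 120 + (+380) = 500 ft.
ISA temperature at 500 ft = 15 − 2 × (500/1000) = 14°C.
ISA deviation = 19 − 14 = +5°C.
Density altitude = 500 + 120 × (5) = 1100 ft.

1100 ft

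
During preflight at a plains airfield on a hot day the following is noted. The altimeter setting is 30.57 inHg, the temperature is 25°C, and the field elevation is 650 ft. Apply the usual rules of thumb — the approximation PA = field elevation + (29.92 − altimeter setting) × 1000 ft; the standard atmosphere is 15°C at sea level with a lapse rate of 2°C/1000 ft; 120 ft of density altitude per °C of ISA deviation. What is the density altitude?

Pressure altitude = 650 + (29.92 − 30.57) × 1000 = 650 + (-650) = 0 ft.
ISA temperature at 0 ft = 15 − 2 × (0/1000) = 15°C.
ISA deviation = 25 − 15 = +10°C.
Density altitude = 0 + 120 × (10) = 1200 ft.

1200 ft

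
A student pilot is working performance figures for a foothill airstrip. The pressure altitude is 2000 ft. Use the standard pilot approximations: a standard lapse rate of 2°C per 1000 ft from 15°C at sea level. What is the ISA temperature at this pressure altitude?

ISA temperature = 15 − 2 × (2000/1000) = 15 − 4 = 11°C.

11°C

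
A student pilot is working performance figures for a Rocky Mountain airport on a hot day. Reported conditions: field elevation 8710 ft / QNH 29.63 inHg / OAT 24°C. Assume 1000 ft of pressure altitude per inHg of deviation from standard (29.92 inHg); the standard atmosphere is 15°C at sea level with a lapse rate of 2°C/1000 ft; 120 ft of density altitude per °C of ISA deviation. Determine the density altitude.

12240 ft

Pressure altitude = 8710 + (29.92 − 29.63) × 1000 = 8710 + (+290) = 9000 ft.
ISA temperature at 9000 ft = 15 − 2 × (9000/1000) = -3°C.
ISA deviation = 24 − (-3) = +27°C.
Density altitude = 9000 + 120 × (27) = 12240 ft.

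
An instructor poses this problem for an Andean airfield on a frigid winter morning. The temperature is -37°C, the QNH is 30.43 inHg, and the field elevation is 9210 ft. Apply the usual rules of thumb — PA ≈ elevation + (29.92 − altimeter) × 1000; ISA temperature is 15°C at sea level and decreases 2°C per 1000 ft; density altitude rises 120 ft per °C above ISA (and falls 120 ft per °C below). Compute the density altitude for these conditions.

Pressure altitude = 9210 + (29.92 − 30.43) × 1000 = 9210 + (-510) = 8700 ft.
ISA temperature at 8700 ft = 15 − 2 × (8700/1000) = -2.4°C.
ISA deviation = -37 − (-2.4) = -34.6°C.
Density altitude = 8700 + 120 × (-34.6) = 4548 ft.

4548 ft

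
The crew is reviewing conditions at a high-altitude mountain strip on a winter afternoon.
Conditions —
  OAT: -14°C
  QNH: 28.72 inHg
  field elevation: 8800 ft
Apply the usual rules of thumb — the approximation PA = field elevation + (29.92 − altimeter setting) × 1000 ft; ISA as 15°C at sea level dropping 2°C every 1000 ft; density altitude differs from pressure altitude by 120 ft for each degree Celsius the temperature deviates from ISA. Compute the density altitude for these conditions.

8920 ft

Pressure altitude = 8800 + (29.92 − 28.72) × 1000 = 8800 + (+1200) = 10000 ft.
ISA temperature at 10000 ft = 15 − 2 × (10000/1000) = -5°C.
ISA deviation = -14 − (-5) = -9°C.
Density altitude = 10000 + 120 × (-9) = 8920 ft.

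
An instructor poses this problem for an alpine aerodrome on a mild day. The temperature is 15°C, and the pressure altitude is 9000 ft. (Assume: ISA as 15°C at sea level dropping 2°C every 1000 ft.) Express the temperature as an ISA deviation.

ISA temperature at 9000 ft = 15 − 2 × (9000/1000) = -3°C.
Deviation = OAT − ISA = 15 − (-3) = +18°C.

ISA+18°C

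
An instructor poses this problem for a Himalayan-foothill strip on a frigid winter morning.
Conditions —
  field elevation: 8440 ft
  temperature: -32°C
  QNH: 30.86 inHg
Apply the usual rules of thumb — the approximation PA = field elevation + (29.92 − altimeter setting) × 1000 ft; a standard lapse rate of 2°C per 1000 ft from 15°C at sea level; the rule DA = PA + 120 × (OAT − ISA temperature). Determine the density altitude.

Pressure altitude = 8440 + (29.92 − 30.86) × 1000 = 8440 + (-940) = 7500 ft.
ISA temperature at 7500 ft = 15 − 2 × (7500/1000) = 0°C.
ISA deviation = -32 − 0 = -32°C.
Density altitude = 7500 + 120 × (-32) = 3660 ft.

3660 ft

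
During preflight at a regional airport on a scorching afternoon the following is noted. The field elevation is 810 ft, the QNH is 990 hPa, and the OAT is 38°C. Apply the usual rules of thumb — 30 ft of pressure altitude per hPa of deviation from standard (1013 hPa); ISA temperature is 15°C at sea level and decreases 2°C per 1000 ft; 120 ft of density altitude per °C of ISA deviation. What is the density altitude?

Pressure altitude = 810 + (1013 − 990) × 30 = 810 + (+690) = 1500 ft.
ISA temperature at 1500 ft = 15 − 2 × (1500/1000) = 12°C.
ISA deviation = 38 − 12 = +26°C.
Density altitude = 1500 + 120 × (26) = 4620 ft.

4620 ft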